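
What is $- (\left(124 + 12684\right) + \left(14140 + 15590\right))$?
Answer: $-42538$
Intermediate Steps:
$- (\left(124 + 12684\right) + \left(14140 + 15590\right)) = - (12808 + 29730) = \left(-1\right) 42538 = -42538$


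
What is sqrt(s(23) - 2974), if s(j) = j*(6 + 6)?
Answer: I*sqrt(2698) ≈ 51.942*I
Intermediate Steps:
s(j) = 12*j (s(j) = j*12 = 12*j)
sqrt(s(23) - 2974) = sqrt(12*23 - 2974) = sqrt(276 - 2974) = sqrt(-2698) = I*sqrt(2698)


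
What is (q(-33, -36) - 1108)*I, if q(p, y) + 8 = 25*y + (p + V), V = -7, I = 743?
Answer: -1527608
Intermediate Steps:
q(p, y) = -15 + p + 25*y (q(p, y) = -8 + (25*y + (p - 7)) = -8 + (25*y + (-7 + p)) = -8 + (-7 + p + 25*y) = -15 + p + 25*y)
(q(-33, -36) - 1108)*I = ((-15 - 33 + 25*(-36)) - 1108)*743 = ((-15 - 33 - 900) - 1108)*743 = (-948 - 1108)*743 = -2056*743 = -1527608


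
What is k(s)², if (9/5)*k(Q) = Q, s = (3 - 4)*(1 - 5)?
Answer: 400/81 ≈ 4.9383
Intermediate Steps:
s = 4 (s = -1*(-4) = 4)
k(Q) = 5*Q/9
k(s)² = ((5/9)*4)² = (20/9)² = 400/81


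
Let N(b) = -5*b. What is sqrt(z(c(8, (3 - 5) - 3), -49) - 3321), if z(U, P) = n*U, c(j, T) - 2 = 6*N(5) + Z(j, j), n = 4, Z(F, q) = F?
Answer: I*sqrt(3881) ≈ 62.298*I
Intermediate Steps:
c(j, T) = -148 + j (c(j, T) = 2 + (6*(-5*5) + j) = 2 + (6*(-25) + j) = 2 + (-150 + j) = -148 + j)
z(U, P) = 4*U
sqrt(z(c(8, (3 - 5) - 3), -49) - 3321) = sqrt(4*(-148 + 8) - 3321) = sqrt(4*(-140) - 3321) = sqrt(-560 - 3321) = sqrt(-3881) = I*sqrt(3881)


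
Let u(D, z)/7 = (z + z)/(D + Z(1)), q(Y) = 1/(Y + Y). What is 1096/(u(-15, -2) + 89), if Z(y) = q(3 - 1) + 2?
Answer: 55896/4651 ≈ 12.018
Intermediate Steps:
q(Y) = 1/(2*Y)
Z(y) = 9/4 (Z(y) = 1/(2*(3 - 1)) + 2 = (½)/2 + 2 = (½)*(½) + 2 = ¼ + 2 = 9/4)
u(D, z) = 14*z/(9/4 + D) (u(D, z) = 7*((z + z)/(D + 9/4)) = 7*((2*z)/(9/4 + D)) = 7*(2*z/(9/4 + D)) = 14*z/(9/4 + D))
1096/(u(-15, -2) + 89) = 1096/(56*(-2)/(9 + 4*(-15)) + 89) = 1096/(56*(-2)/(9 - 60) + 89) = 1096/(56*(-2)/(-51) + 89) = 1096/(56*(-2)*(-1/51) + 89) = 1096/(112/51 + 89) = 1096/(4651/51) = 1096*(51/4651) = 55896/4651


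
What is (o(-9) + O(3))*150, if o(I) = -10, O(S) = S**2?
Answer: -150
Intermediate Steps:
(o(-9) + O(3))*150 = (-10 + 3**2)*150 = (-10 + 9)*150 = -1*150 = -150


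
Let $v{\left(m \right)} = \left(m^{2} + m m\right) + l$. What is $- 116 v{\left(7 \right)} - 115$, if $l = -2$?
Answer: $-11251$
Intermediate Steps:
$v{\left(m \right)} = -2 + 2 m^{2}$ ($v{\left(m \right)} = \left(m^{2} + m m\right) - 2 = \left(m^{2} + m^{2}\right) - 2 = 2 m^{2} - 2 = -2 + 2 m^{2}$)
$- 116 v{\left(7 \right)} - 115 = - 116 \left(-2 + 2 \cdot 7^{2}\right) - 115 = - 116 \left(-2 + 2 \cdot 49\right) - 115 = - 116 \left(-2 + 98\right) - 115 = \left(-116\right) 96 - 115 = -11136 - 115 = -11251$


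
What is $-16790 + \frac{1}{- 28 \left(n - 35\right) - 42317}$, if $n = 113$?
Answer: $- \frac{747171791}{44501} \approx -16790.0$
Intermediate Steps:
$-16790 + \frac{1}{- 28 \left(n - 35\right) - 42317} = -16790 + \frac{1}{- 28 \left(113 - 35\right) - 42317} = -16790 + \frac{1}{\left(-28\right) 78 - 42317} = -16790 + \frac{1}{-2184 - 42317} = -16790 + \frac{1}{-44501} = -16790 - \frac{1}{44501} = - \frac{747171791}{44501}$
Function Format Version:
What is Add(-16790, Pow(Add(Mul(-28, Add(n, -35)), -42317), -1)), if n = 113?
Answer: Rational(-747171791, 44501) ≈ -16790.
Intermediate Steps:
Add(-16790, Pow(Add(Mul(-28, Add(n, -35)), -42317), -1)) = Add(-16790, Pow(Add(Mul(-28, Add(113, -35)), -42317), -1)) = Add(-16790, Pow(Add(Mul(-28, 78), -42317), -1)) = Add(-16790, Pow(Add(-2184, -42317), -1)) = Add(-16790, Pow(-44501, -1)) = Add(-16790, Rational(-1, 44501)) = Rational(-747171791, 44501)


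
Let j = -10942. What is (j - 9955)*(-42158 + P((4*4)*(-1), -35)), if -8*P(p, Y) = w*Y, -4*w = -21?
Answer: 28175863937/32 ≈ 8.8050e+8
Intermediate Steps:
w = 21/4 (w = -¼*(-21) = 21/4 ≈ 5.2500)
P(p, Y) = -21*Y/32
(j - 9955)*(-42158 + P((4*4)*(-1), -35)) = (-10942 - 9955)*(-42158 - 21/32*(-35)) = -20897*(-42158 + 735/32) = -20897*(-1348321/32) = 28175863937/32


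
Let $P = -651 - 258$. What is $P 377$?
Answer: $-342693$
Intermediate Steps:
$P = -909$
$P 377 = \left(-909\right) 377 = -342693$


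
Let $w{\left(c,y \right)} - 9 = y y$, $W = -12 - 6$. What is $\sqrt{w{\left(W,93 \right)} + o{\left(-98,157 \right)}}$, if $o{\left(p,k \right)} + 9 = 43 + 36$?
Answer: $2 \sqrt{2182} \approx 93.424$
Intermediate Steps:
$o{\left(p,k \right)} = 70$ ($o{\left(p,k \right)} = -9 + \left(43 + 36\right) = -9 + 79 = 70$)
$W = -18$ ($W = -12 - 6 = -18$)
$w{\left(c,y \right)} = 9 + y^{2}$ ($w{\left(c,y \right)} = 9 + y y = 9 + y^{2}$)
$\sqrt{w{\left(W,93 \right)} + o{\left(-98,157 \right)}} = \sqrt{\left(9 + 93^{2}\right) + 70} = \sqrt{\left(9 + 8649\right) + 70} = \sqrt{8658 + 70} = \sqrt{8728} = 2 \sqrt{2182}$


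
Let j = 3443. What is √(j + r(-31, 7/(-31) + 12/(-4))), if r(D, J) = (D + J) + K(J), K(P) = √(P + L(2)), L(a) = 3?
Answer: √(3275832 + 31*I*√217)/31 ≈ 58.385 + 0.0040695*I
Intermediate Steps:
K(P) = √(3 + P) (K(P) = √(P + 3) = √(3 + P))
r(D, J) = D + J + √(3 + J) (r(D, J) = (D + J) + √(3 + J) = D + J + √(3 + J))
√(j + r(-31, 7/(-31) + 12/(-4))) = √(3443 + (-31 + (7/(-31) + 12/(-4)) + √(3 + (7/(-31) + 12/(-4))))) = √(3443 + (-31 + (7*(-1/31) + 12*(-¼)) + √(3 + (7*(-1/31) + 12*(-¼))))) = √(3443 + (-31 + (-7/31 - 3) + √(3 + (-7/31 - 3)))) = √(3443 + (-31 - 100/31 + √(3 - 100/31))) = √(3443 + (-31 - 100/31 + √(-7/31))) = √(3443 + (-31 - 100/31 + I*√217/31)) = √(3443 + (-1061/31 + I*√217/31)) = √(105672/31 + I*√217/31)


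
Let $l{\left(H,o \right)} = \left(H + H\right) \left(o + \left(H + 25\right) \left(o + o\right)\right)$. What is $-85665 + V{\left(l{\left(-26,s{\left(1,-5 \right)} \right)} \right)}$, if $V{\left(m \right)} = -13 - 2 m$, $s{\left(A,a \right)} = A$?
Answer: $-85782$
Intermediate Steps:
$l{\left(H,o \right)} = 2 H \left(o + 2 o \left(25 + H\right)\right)$ ($l{\left(H,o \right)} = 2 H \left(o + \left(25 + H\right) 2 o\right) = 2 H \left(o + 2 o \left(25 + H\right)\right)$)
$-85665 + V{\left(l{\left(-26,s{\left(1,-5 \right)} \right)} \right)} = -85665 - \left(13 + 2 \cdot 2 \left(-26\right) 1 \left(51 + 2 \left(-26\right)\right)\right) = -85665 - \left(13 + 2 \cdot 2 \left(-26\right) 1 \left(51 - 52\right)\right) = -85665 - \left(13 + 2 \cdot 2 \left(-26\right) 1 \left(-1\right)\right) = -85665 - 117 = -85782$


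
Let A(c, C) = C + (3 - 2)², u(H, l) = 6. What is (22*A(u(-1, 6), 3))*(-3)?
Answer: -264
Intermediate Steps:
A(c, C) = 1 + C (A(c, C) = C + 1² = C + 1 = 1 + C)
(22*A(u(-1, 6), 3))*(-3) = (22*(1 + 3))*(-3) = (22*4)*(-3) = 88*(-3) = -264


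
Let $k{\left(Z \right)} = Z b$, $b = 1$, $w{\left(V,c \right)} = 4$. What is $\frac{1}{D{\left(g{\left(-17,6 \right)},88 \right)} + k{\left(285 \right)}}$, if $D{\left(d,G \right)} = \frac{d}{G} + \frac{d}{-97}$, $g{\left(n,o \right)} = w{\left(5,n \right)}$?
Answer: $\frac{2134}{608199} \approx 0.0035087$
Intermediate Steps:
$g{\left(n,o \right)} = 4$
$k{\left(Z \right)} = Z$ ($k{\left(Z \right)} = Z 1 = Z$)
$D{\left(d,G \right)} = - \frac{d}{97} + \frac{d}{G}$ ($D{\left(d,G \right)} = \frac{d}{G} + d \left(- \frac{1}{97}\right) = \frac{d}{G} - \frac{d}{97} = - \frac{d}{97} + \frac{d}{G}$)
$\frac{1}{D{\left(g{\left(-17,6 \right)},88 \right)} + k{\left(285 \right)}} = \frac{1}{\left(\left(- \frac{1}{97}\right) 4 + \frac{4}{88}\right) + 285} = \frac{1}{\left(- \frac{4}{97} + 4 \cdot \frac{1}{88}\right) + 285} = \frac{1}{\left(- \frac{4}{97} + \frac{1}{22}\right) + 285} = \frac{1}{\frac{9}{2134} + 285} = \frac{1}{\frac{608199}{2134}} = \frac{2134}{608199}$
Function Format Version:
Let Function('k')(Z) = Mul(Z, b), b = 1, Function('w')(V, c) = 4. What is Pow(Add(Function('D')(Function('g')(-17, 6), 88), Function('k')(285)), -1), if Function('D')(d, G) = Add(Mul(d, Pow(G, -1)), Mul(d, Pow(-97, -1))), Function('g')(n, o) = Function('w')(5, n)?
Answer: Rational(2134, 608199) ≈ 0.0035087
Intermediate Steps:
Function('g')(n, o) = 4
Function('k')(Z) = Z (Function('k')(Z) = Mul(Z, 1) = Z)
Function('D')(d, G) = Add(Mul(Rational(-1, 97), d), Mul(d, Pow(G, -1))) (Function('D')(d, G) = Add(Mul(d, Pow(G, -1)), Mul(d, Rational(-1, 97))) = Add(Mul(d, Pow(G, -1)), Mul(Rational(-1, 97), d)) = Add(Mul(Rational(-1, 97), d), Mul(d, Pow(G, -1))))
Pow(Add(Function('D')(Function('g')(-17, 6), 88), Function('k')(285)), -1) = Pow(Add(Add(Mul(Rational(-1, 97), 4), Mul(4, Pow(88, -1))), 285), -1) = Pow(Add(Add(Rational(-4, 97), Mul(4, Rational(1, 88))), 285), -1) = Pow(Add(Add(Rational(-4, 97), Rational(1, 22)), 285), -1) = Pow(Add(Rational(9, 2134), 285), -1) = Pow(Rational(608199, 2134), -1) = Rational(2134, 608199)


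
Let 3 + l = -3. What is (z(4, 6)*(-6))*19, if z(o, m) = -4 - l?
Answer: -228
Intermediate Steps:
l = -6 (l = -3 - 3 = -6)
z(o, m) = 2 (z(o, m) = -4 - 1*(-6) = -4 + 6 = 2)
(z(4, 6)*(-6))*19 = (2*(-6))*19 = -12*19 = -228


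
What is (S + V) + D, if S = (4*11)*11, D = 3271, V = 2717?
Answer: 6472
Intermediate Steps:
S = 484 (S = 44*11 = 484)
(S + V) + D = (484 + 2717) + 3271 = 3201 + 3271 = 6472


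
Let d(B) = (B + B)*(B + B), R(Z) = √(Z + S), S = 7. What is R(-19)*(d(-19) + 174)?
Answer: 3236*I*√3 ≈ 5604.9*I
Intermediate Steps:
R(Z) = √(7 + Z) (R(Z) = √(Z + 7) = √(7 + Z))
d(B) = 4*B² (d(B) = (2*B)*(2*B) = 4*B²)
R(-19)*(d(-19) + 174) = √(7 - 19)*(4*(-19)² + 174) = √(-12)*(4*361 + 174) = (2*I*√3)*(1444 + 174) = (2*I*√3)*1618 = 3236*I*√3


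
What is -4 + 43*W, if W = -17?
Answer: -735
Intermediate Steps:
-4 + 43*W = -4 + 43*(-17) = -4 - 731 = -735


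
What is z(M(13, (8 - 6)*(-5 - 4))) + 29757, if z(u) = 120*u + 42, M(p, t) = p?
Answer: 31359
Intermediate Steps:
z(u) = 42 + 120*u
z(M(13, (8 - 6)*(-5 - 4))) + 29757 = (42 + 120*13) + 29757 = (42 + 1560) + 29757 = 1602 + 29757 = 31359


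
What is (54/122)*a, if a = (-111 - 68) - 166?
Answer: -9315/61 ≈ -152.70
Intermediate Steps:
a = -345 (a = -179 - 166 = -345)
(54/122)*a = (54/122)*(-345) = (54*(1/122))*(-345) = (27/61)*(-345) = -9315/61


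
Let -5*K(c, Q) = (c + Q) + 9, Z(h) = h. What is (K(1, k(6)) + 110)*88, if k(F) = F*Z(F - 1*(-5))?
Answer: 41712/5 ≈ 8342.4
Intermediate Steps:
k(F) = F*(5 + F) (k(F) = F*(F - 1*(-5)) = F*(F + 5) = F*(5 + F))
K(c, Q) = -9/5 - Q/5 - c/5 (K(c, Q) = -((c + Q) + 9)/5 = -((Q + c) + 9)/5 = -(9 + Q + c)/5 = -9/5 - Q/5 - c/5)
(K(1, k(6)) + 110)*88 = ((-9/5 - 6*(5 + 6)/5 - 1/5*1) + 110)*88 = ((-9/5 - 6*11/5 - 1/5) + 110)*88 = ((-9/5 - 1/5*66 - 1/5) + 110)*88 = ((-9/5 - 66/5 - 1/5) + 110)*88 = (-76/5 + 110)*88 = (474/5)*88 = 41712/5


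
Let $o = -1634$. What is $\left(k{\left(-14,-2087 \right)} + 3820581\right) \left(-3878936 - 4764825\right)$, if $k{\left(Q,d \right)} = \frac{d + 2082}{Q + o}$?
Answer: $- \frac{54423863589611173}{1648} \approx -3.3024 \cdot 10^{13}$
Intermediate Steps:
$k{\left(Q,d \right)} = \frac{2082 + d}{-1634 + Q}$ ($k{\left(Q,d \right)} = \frac{d + 2082}{Q - 1634} = \frac{2082 + d}{-1634 + Q}$)
$\left(k{\left(-14,-2087 \right)} + 3820581\right) \left(-3878936 - 4764825\right) = \left(\frac{2082 - 2087}{-1634 - 14} + 3820581\right) \left(-3878936 - 4764825\right) = \left(\frac{1}{-1648} \left(-5\right) + 3820581\right) \left(-8643761\right) = \left(\left(- \frac{1}{1648}\right) \left(-5\right) + 3820581\right) \left(-8643761\right) = \left(\frac{5}{1648} + 3820581\right) \left(-8643761\right) = \frac{6296317493}{1648} \left(-8643761\right) = - \frac{54423863589611173}{1648}$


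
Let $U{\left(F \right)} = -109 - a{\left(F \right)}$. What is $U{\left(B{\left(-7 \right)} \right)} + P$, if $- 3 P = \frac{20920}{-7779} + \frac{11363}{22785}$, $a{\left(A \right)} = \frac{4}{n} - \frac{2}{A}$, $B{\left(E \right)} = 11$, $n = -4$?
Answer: $- \frac{23198704471}{216632185} \approx -107.09$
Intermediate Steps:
$a{\left(A \right)} = -1 - \frac{2}{A}$ ($a{\left(A \right)} = \frac{4}{-4} - \frac{2}{A} = 4 \left(- \frac{1}{4}\right) - \frac{2}{A} = -1 - \frac{2}{A}$)
$U{\left(F \right)} = -109 - \frac{-2 - F}{F}$
$P = \frac{14380349}{19693835}$ ($P = - \frac{\frac{20920}{-7779} + \frac{11363}{22785}}{3} = - \frac{20920 \left(- \frac{1}{7779}\right) + 11363 \cdot \frac{1}{22785}}{3} = - \frac{- \frac{20920}{7779} + \frac{11363}{22785}}{3} = \left(- \frac{1}{3}\right) \left(- \frac{43141047}{19693835}\right) = \frac{14380349}{19693835} \approx 0.7302$)
$U{\left(B{\left(-7 \right)} \right)} + P = \left(-108 + \frac{2}{11}\right) + \frac{14380349}{19693835} = - \frac{1186}{11} + \frac{14380349}{19693835} = - \frac{23198704471}{216632185}$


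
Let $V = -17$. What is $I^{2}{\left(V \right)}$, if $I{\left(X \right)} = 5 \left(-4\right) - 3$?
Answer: $529$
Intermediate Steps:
$I{\left(X \right)} = -23$ ($I{\left(X \right)} = -20 - 3 = -23$)
$I^{2}{\left(V \right)} = \left(-23\right)^{2} = 529$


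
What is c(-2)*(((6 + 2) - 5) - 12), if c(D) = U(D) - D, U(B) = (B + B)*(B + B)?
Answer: -162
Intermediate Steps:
U(B) = 4*B**2 (U(B) = (2*B)*(2*B) = 4*B**2)
c(D) = -D + 4*D**2 (c(D) = 4*D**2 - D = -D + 4*D**2)
c(-2)*(((6 + 2) - 5) - 12) = (-2*(-1 + 4*(-2)))*(((6 + 2) - 5) - 12) = (-2*(-1 - 8))*((8 - 5) - 12) = (-2*(-9))*(3 - 12) = 18*(-9) = -162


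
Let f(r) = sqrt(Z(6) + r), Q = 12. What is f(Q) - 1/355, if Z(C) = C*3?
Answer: -1/355 + sqrt(30) ≈ 5.4744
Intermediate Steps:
Z(C) = 3*C
f(r) = sqrt(18 + r) (f(r) = sqrt(3*6 + r) = sqrt(18 + r))
f(Q) - 1/355 = sqrt(18 + 12) - 1/355 = sqrt(30) - 1*1/355 = sqrt(30) - 1/355 = -1/355 + sqrt(30)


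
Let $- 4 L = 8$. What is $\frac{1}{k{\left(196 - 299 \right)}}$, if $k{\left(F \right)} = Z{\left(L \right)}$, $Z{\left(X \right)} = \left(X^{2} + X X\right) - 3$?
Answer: $\frac{1}{5} \approx 0.2$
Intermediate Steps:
$L = -2$ ($L = \left(- \frac{1}{4}\right) 8 = -2$)
$Z{\left(X \right)} = -3 + 2 X^{2}$ ($Z{\left(X \right)} = \left(X^{2} + X^{2}\right) - 3 = 2 X^{2} - 3 = -3 + 2 X^{2}$)
$k{\left(F \right)} = 5$ ($k{\left(F \right)} = -3 + 2 \left(-2\right)^{2} = -3 + 2 \cdot 4 = -3 + 8 = 5$)
$\frac{1}{k{\left(196 - 299 \right)}} = \frac{1}{5}$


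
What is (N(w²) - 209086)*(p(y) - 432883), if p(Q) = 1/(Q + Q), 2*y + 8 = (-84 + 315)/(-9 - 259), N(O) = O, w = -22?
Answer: 214463172374586/2375 ≈ 9.0300e+10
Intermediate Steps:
y = -2375/536 (y = -4 + ((-84 + 315)/(-9 - 259))/2 = -4 + (231/(-268))/2 = -4 + (231*(-1/268))/2 = -4 + (½)*(-231/268) = -4 - 231/536 = -2375/536 ≈ -4.4310)
p(Q) = 1/(2*Q)
(N(w²) - 209086)*(p(y) - 432883) = ((-22)² - 209086)*(1/(2*(-2375/536)) - 432883) = (484 - 209086)*((½)*(-536/2375) - 432883) = -208602*(-268/2375 - 432883) = -208602*(-1028097393/2375) = 214463172374586/2375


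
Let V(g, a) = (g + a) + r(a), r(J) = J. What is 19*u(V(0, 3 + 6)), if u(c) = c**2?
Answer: 6156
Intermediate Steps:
V(g, a) = g + 2*a (V(g, a) = (g + a) + a = (a + g) + a = g + 2*a)
19*u(V(0, 3 + 6)) = 19*(0 + 2*(3 + 6))**2 = 19*(0 + 2*9)**2 = 19*(0 + 18)**2 = 19*18**2 = 19*324 = 6156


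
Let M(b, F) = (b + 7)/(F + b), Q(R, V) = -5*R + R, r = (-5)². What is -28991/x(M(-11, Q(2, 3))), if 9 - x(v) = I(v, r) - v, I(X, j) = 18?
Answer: 550829/167 ≈ 3298.4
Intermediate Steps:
r = 25
Q(R, V) = -4*R
M(b, F) = (7 + b)/(F + b)
x(v) = -9 + v (x(v) = 9 - (18 - v) = 9 + (-18 + v) = -9 + v)
-28991/x(M(-11, Q(2, 3))) = -28991/(-9 + (7 - 11)/(-4*2 - 11)) = -28991/(-9 - 4/(-8 - 11)) = -28991/(-9 - 4/(-19)) = -28991/(-9 - 1/19*(-4)) = -28991/(-9 + 4/19) = -28991/(-167/19) = -28991*(-19/167) = 550829/167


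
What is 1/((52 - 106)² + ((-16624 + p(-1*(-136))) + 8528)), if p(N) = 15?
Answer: -1/5165 ≈ -0.00019361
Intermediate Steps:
1/((52 - 106)² + ((-16624 + p(-1*(-136))) + 8528)) = 1/((52 - 106)² + ((-16624 + 15) + 8528)) = 1/((-54)² + (-16609 + 8528)) = 1/(2916 - 8081) = 1/(-5165) = -1/5165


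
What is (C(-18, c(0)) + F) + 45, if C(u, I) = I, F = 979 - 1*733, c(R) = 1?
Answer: 292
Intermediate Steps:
F = 246 (F = 979 - 733 = 246)
(C(-18, c(0)) + F) + 45 = (1 + 246) + 45 = 247 + 45 = 292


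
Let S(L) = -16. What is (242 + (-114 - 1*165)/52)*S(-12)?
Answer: -49220/13 ≈ -3786.2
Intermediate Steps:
(242 + (-114 - 1*165)/52)*S(-12) = (242 + (-114 - 1*165)/52)*(-16) = (242 + (-114 - 165)*(1/52))*(-16) = (242 - 279*1/52)*(-16) = (242 - 279/52)*(-16) = (12305/52)*(-16) = -49220/13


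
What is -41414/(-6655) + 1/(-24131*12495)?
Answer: 499480744487/80263784139 ≈ 6.2230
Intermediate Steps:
-41414/(-6655) + 1/(-24131*12495) = -41414*(-1/6655) - 1/24131*1/12495 = 41414/6655 - 1/301516845 = 499480744487/80263784139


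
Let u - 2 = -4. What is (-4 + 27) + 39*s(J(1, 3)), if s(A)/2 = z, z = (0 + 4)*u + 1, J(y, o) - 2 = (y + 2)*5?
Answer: -523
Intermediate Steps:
u = -2 (u = 2 - 4 = -2)
J(y, o) = 12 + 5*y (J(y, o) = 2 + (y + 2)*5 = 2 + (2 + y)*5 = 2 + (10 + 5*y) = 12 + 5*y)
z = -7 (z = (0 + 4)*(-2) + 1 = 4*(-2) + 1 = -8 + 1 = -7)
s(A) = -14 (s(A) = 2*(-7) = -14)
(-4 + 27) + 39*s(J(1, 3)) = (-4 + 27) + 39*(-14) = 23 - 546 = -523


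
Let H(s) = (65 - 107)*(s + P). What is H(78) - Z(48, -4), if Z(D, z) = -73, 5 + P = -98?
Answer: 1123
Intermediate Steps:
P = -103 (P = -5 - 98 = -103)
H(s) = 4326 - 42*s (H(s) = (65 - 107)*(s - 103) = -42*(-103 + s) = 4326 - 42*s)
H(78) - Z(48, -4) = (4326 - 42*78) - 1*(-73) = (4326 - 3276) + 73 = 1050 + 73 = 1123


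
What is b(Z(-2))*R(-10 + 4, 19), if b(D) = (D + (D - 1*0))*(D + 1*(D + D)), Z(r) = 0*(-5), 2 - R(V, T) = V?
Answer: 0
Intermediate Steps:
R(V, T) = 2 - V
Z(r) = 0
b(D) = 6*D² (b(D) = (D + (D + 0))*(D + 1*(2*D)) = (D + D)*(D + 2*D) = (2*D)*(3*D) = 6*D²)
b(Z(-2))*R(-10 + 4, 19) = (6*0²)*(2 - (-10 + 4)) = (6*0)*(2 - 1*(-6)) = 0*(2 + 6) = 0*8 = 0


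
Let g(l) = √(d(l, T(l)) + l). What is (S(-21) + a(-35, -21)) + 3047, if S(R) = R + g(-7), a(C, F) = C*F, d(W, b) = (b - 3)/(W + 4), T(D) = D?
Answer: 3761 + I*√33/3 ≈ 3761.0 + 1.9149*I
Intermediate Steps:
d(W, b) = (-3 + b)/(4 + W)
g(l) = √(l + (-3 + l)/(4 + l)) (g(l) = √((-3 + l)/(4 + l) + l) = √(l + (-3 + l)/(4 + l)))
S(R) = R + I*√33/3 (S(R) = R + √((-3 - 7 - 7*(4 - 7))/(4 - 7)) = R + √((-3 - 7 - 7*(-3))/(-3)) = R + √(-(-3 - 7 + 21)/3) = R + √(-⅓*11) = R + √(-11/3) = R + I*√33/3)
(S(-21) + a(-35, -21)) + 3047 = ((-21 + I*√33/3) - 35*(-21)) + 3047 = ((-21 + I*√33/3) + 735) + 3047 = (714 + I*√33/3) + 3047 = 3761 + I*√33/3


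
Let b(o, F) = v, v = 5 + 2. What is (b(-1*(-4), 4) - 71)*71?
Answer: -4544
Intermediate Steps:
v = 7
b(o, F) = 7
(b(-1*(-4), 4) - 71)*71 = (7 - 71)*71 = -64*71 = -4544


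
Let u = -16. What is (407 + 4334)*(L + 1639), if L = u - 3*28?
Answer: 7296399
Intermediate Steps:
L = -100 (L = -16 - 3*28 = -16 - 84 = -100)
(407 + 4334)*(L + 1639) = (407 + 4334)*(-100 + 1639) = 4741*1539 = 7296399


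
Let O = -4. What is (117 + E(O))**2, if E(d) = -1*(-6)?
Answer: 15129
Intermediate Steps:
E(d) = 6
(117 + E(O))**2 = (117 + 6)**2 = 123**2 = 15129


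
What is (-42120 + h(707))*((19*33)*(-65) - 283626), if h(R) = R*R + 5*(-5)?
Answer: -148470481224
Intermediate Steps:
h(R) = -25 + R**2 (h(R) = R**2 - 25 = -25 + R**2)
(-42120 + h(707))*((19*33)*(-65) - 283626) = (-42120 + (-25 + 707**2))*((19*33)*(-65) - 283626) = (-42120 + (-25 + 499849))*(627*(-65) - 283626) = (-42120 + 499824)*(-40755 - 283626) = 457704*(-324381) = -148470481224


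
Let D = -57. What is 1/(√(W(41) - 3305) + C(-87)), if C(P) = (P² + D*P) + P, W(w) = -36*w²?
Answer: -I/(√63821 - 12441*I) ≈ 8.0346e-5 - 1.6315e-6*I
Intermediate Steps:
C(P) = P² - 56*P (C(P) = (P² - 57*P) + P = P² - 56*P)
1/(√(W(41) - 3305) + C(-87)) = 1/(√(-36*41² - 3305) - 87*(-56 - 87)) = 1/(√(-36*1681 - 3305) - 87*(-143)) = 1/(√(-60516 - 3305) + 12441) = 1/(√(-63821) + 12441) = 1/(I*√63821 + 12441) = 1/(12441 + I*√63821)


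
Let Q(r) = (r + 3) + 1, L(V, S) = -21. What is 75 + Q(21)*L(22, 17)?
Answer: -450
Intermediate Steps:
Q(r) = 4 + r (Q(r) = (3 + r) + 1 = 4 + r)
75 + Q(21)*L(22, 17) = 75 + (4 + 21)*(-21) = 75 + 25*(-21) = 75 - 525 = -450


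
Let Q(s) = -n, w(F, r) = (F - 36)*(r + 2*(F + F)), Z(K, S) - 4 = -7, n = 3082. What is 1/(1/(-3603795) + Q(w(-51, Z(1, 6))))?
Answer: -3603795/11106896191 ≈ -0.00032446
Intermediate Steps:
Z(K, S) = -3 (Z(K, S) = 4 - 7 = -3)
w(F, r) = (-36 + F)*(r + 4*F) (w(F, r) = (-36 + F)*(r + 2*(2*F)) = (-36 + F)*(r + 4*F))
Q(s) = -3082 (Q(s) = -1*3082 = -3082)
1/(1/(-3603795) + Q(w(-51, Z(1, 6)))) = 1/(1/(-3603795) - 3082) = 1/(-1/3603795 - 3082) = 1/(-11106896191/3603795) = -3603795/11106896191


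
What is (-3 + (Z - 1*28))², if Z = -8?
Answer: 1521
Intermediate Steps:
(-3 + (Z - 1*28))² = (-3 + (-8 - 1*28))² = (-3 + (-8 - 28))² = (-3 - 36)² = (-39)² = 1521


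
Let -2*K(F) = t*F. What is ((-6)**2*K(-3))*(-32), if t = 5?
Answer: -8640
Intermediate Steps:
K(F) = -5*F/2
((-6)**2*K(-3))*(-32) = ((-6)**2*(-5/2*(-3)))*(-32) = (36*(15/2))*(-32) = 270*(-32) = -8640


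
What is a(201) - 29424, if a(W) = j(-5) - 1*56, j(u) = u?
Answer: -29485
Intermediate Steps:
a(W) = -61 (a(W) = -5 - 1*56 = -5 - 56 = -61)
a(201) - 29424 = -61 - 29424 = -29485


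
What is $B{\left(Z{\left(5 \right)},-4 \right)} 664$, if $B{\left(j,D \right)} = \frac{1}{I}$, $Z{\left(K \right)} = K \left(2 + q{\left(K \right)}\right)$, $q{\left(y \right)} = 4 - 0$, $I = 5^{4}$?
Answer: $\frac{664}{625} \approx 1.0624$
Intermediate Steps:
$I = 625$
$q{\left(y \right)} = 4$ ($q{\left(y \right)} = 4 + 0 = 4$)
$Z{\left(K \right)} = 6 K$ ($Z{\left(K \right)} = K \left(2 + 4\right) = K 6 = 6 K$)
$B{\left(j,D \right)} = \frac{1}{625}$
$B{\left(Z{\left(5 \right)},-4 \right)} 664 = \frac{1}{625} \cdot 664 = \frac{664}{625}$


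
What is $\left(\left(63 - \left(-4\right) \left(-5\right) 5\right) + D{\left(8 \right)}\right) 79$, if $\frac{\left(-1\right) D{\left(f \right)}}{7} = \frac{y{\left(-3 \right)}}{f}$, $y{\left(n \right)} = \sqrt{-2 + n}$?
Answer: $-2923 - \frac{553 i \sqrt{5}}{8} \approx -2923.0 - 154.57 i$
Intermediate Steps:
$D{\left(f \right)} = - \frac{7 i \sqrt{5}}{f}$ ($D{\left(f \right)} = - 7 \frac{\sqrt{-2 - 3}}{f} = - 7 \frac{\sqrt{-5}}{f} = - 7 \frac{i \sqrt{5}}{f} = - \frac{7 i \sqrt{5}}{f}$)
$\left(\left(63 - \left(-4\right) \left(-5\right) 5\right) + D{\left(8 \right)}\right) 79 = \left(\left(63 - \left(-4\right) \left(-5\right) 5\right) - \frac{7 i \sqrt{5}}{8}\right) 79 = \left(\left(63 - 20 \cdot 5\right) - 7 i \sqrt{5} \cdot \frac{1}{8}\right) 79 = \left(\left(63 - 100\right) - \frac{7 i \sqrt{5}}{8}\right) 79 = \left(-37 - \frac{7 i \sqrt{5}}{8}\right) 79 = -2923 - \frac{553 i \sqrt{5}}{8}$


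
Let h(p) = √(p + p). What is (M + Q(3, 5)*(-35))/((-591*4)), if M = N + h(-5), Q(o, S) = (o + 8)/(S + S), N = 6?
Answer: 65/4728 - I*√10/2364 ≈ 0.013748 - 0.0013377*I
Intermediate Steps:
h(p) = √2*√p (h(p) = √(2*p) = √2*√p)
Q(o, S) = (8 + o)/(2*S) (Q(o, S) = (8 + o)/((2*S)) = (8 + o)*(1/(2*S)) = (8 + o)/(2*S))
M = 6 + I*√10 (M = 6 + √2*√(-5) = 6 + √2*(I*√5) = 6 + I*√10 ≈ 6.0 + 3.1623*I)
(M + Q(3, 5)*(-35))/((-591*4)) = ((6 + I*√10) + ((½)*(8 + 3)/5)*(-35))/((-591*4)) = ((6 + I*√10) + ((½)*(⅕)*11)*(-35))/(-2364) = ((6 + I*√10) + (11/10)*(-35))*(-1/2364) = ((6 + I*√10) - 77/2)*(-1/2364) = (-65/2 + I*√10)*(-1/2364) = 65/4728 - I*√10/2364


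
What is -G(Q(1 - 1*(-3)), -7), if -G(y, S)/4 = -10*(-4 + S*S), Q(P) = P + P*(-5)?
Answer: -1800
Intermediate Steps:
Q(P) = -4*P (Q(P) = P - 5*P = -4*P)
G(y, S) = -160 + 40*S² (G(y, S) = -(-40)*(-4 + S*S) = -(-40)*(-4 + S²) = -4*(40 - 10*S²) = -160 + 40*S²)
-G(Q(1 - 1*(-3)), -7) = -(-160 + 40*(-7)²) = -(-160 + 40*49) = -(-160 + 1960) = -1*1800 = -1800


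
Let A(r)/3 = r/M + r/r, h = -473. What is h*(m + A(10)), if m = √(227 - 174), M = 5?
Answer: -4257 - 473*√53 ≈ -7700.5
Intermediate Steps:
m = √53 ≈ 7.2801
A(r) = 3 + 3*r/5 (A(r) = 3*(r/5 + r/r) = 3*(r*(⅕) + 1) = 3*(r/5 + 1) = 3*(1 + r/5) = 3 + 3*r/5)
h*(m + A(10)) = -473*(√53 + (3 + (⅗)*10)) = -473*(√53 + (3 + 6)) = -473*(√53 + 9) = -473*(9 + √53) = -4257 - 473*√53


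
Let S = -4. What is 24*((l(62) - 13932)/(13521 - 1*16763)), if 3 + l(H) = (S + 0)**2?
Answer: 167028/1621 ≈ 103.04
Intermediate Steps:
l(H) = 13 (l(H) = -3 + (-4 + 0)**2 = -3 + (-4)**2 = -3 + 16 = 13)
24*((l(62) - 13932)/(13521 - 1*16763)) = 24*((13 - 13932)/(13521 - 1*16763)) = 24*(-13919/(13521 - 16763)) = 24*(-13919/(-3242)) = 24*(-13919*(-1/3242)) = 24*(13919/3242) = 167028/1621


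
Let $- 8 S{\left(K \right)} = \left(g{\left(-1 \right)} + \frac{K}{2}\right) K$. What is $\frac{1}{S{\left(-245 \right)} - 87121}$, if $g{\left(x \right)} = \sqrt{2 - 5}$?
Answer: $- \frac{23263376}{2114003309821} - \frac{7840 i \sqrt{3}}{2114003309821} \approx -1.1004 \cdot 10^{-5} - 6.4235 \cdot 10^{-9} i$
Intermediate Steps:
$g{\left(x \right)} = i \sqrt{3}$ ($g{\left(x \right)} = \sqrt{-3} = i \sqrt{3}$)
$S{\left(K \right)} = - \frac{K \left(\frac{K}{2} + i \sqrt{3}\right)}{8}$ ($S{\left(K \right)} = - \frac{\left(i \sqrt{3} + \frac{K}{2}\right) K}{8} = - \frac{\left(\frac{K}{2} + i \sqrt{3}\right) K}{8} = - \frac{K \left(\frac{K}{2} + i \sqrt{3}\right)}{8}$)
$\frac{1}{S{\left(-245 \right)} - 87121} = \frac{1}{\left(- \frac{1}{16}\right) \left(-245\right) \left(-245 + 2 i \sqrt{3}\right) - 87121} = \frac{1}{\left(- \frac{60025}{16} + \frac{245 i \sqrt{3}}{8}\right) - 87121} = \frac{1}{- \frac{1453961}{16} + \frac{245 i \sqrt{3}}{8}}$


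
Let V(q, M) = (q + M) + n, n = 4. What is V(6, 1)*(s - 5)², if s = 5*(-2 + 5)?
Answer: 1100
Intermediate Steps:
V(q, M) = 4 + M + q (V(q, M) = (q + M) + 4 = (M + q) + 4 = 4 + M + q)
s = 15 (s = 5*3 = 15)
V(6, 1)*(s - 5)² = (4 + 1 + 6)*(15 - 5)² = 11*10² = 11*100 = 1100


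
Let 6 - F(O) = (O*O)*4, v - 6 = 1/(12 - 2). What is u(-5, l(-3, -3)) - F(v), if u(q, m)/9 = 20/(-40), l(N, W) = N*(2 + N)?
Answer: 6917/50 ≈ 138.34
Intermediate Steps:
u(q, m) = -9/2 (u(q, m) = 9*(20/(-40)) = 9*(20*(-1/40)) = 9*(-½) = -9/2)
v = 61/10 (v = 6 + 1/(12 - 2) = 6 + 1/10 = 6 + ⅒ = 61/10 ≈ 6.1000)
F(O) = 6 - 4*O² (F(O) = 6 - O*O*4 = 6 - O²*4 = 6 - 4*O²)
u(-5, l(-3, -3)) - F(v) = -9/2 - (6 - 4*(61/10)²) = -9/2 - (6 - 4*3721/100) = -9/2 - (6 - 3721/25) = -9/2 - 1*(-3571/25) = -9/2 + 3571/25 = 6917/50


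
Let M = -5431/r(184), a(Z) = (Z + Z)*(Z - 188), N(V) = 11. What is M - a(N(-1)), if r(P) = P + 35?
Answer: 847355/219 ≈ 3869.2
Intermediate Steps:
r(P) = 35 + P
a(Z) = 2*Z*(-188 + Z) (a(Z) = (2*Z)*(-188 + Z) = 2*Z*(-188 + Z))
M = -5431/219 (M = -5431/(35 + 184) = -5431/219 ≈ -24.799)
M - a(N(-1)) = -5431/219 - 2*11*(-188 + 11) = -5431/219 - 2*11*(-177) = -5431/219 - 1*(-3894) = -5431/219 + 3894 = 847355/219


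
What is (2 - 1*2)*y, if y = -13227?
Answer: 0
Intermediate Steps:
(2 - 1*2)*y = (2 - 1*2)*(-13227) = (2 - 2)*(-13227) = 0*(-13227) = 0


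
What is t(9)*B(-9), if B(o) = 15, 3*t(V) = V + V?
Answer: 90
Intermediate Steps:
t(V) = 2*V/3 (t(V) = (V + V)/3 = (2*V)/3 = 2*V/3)
t(9)*B(-9) = ((⅔)*9)*15 = 6*15 = 90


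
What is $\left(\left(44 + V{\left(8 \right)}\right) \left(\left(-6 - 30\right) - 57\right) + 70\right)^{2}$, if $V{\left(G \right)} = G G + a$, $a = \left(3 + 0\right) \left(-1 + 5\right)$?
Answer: $122988100$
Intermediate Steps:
$a = 12$ ($a = 3 \cdot 4 = 12$)
$V{\left(G \right)} = 12 + G^{2}$ ($V{\left(G \right)} = G G + 12 = G^{2} + 12 = 12 + G^{2}$)
$\left(\left(44 + V{\left(8 \right)}\right) \left(\left(-6 - 30\right) - 57\right) + 70\right)^{2} = \left(\left(44 + \left(12 + 8^{2}\right)\right) \left(\left(-6 - 30\right) - 57\right) + 70\right)^{2} = \left(\left(44 + \left(12 + 64\right)\right) \left(-36 - 57\right) + 70\right)^{2} = \left(\left(44 + 76\right) \left(-93\right) + 70\right)^{2} = \left(120 \left(-93\right) + 70\right)^{2} = \left(-11160 + 70\right)^{2} = \left(-11090\right)^{2} = 122988100$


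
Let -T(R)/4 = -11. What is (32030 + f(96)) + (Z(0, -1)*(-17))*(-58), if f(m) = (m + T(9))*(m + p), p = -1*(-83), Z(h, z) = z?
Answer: 56104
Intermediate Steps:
T(R) = 44 (T(R) = -4*(-11) = 44)
p = 83
f(m) = (44 + m)*(83 + m) (f(m) = (m + 44)*(m + 83) = (44 + m)*(83 + m))
(32030 + f(96)) + (Z(0, -1)*(-17))*(-58) = (32030 + (3652 + 96² + 127*96)) - 1*(-17)*(-58) = (32030 + (3652 + 9216 + 12192)) + 17*(-58) = (32030 + 25060) - 986 = 57090 - 986 = 56104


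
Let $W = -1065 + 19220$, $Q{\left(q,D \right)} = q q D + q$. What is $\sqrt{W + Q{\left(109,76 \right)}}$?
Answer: $2 \sqrt{230305} \approx 959.8$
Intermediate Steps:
$Q{\left(q,D \right)} = q + D q^{2}$ ($Q{\left(q,D \right)} = q^{2} D + q = D q^{2} + q = q + D q^{2}$)
$W = 18155$
$\sqrt{W + Q{\left(109,76 \right)}} = \sqrt{18155 + 109 \left(1 + 76 \cdot 109\right)} = \sqrt{18155 + 109 \left(1 + 8284\right)} = \sqrt{18155 + 109 \cdot 8285} = \sqrt{18155 + 903065} = \sqrt{921220} = 2 \sqrt{230305}$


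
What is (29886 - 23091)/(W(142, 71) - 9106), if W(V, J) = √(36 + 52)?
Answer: -10312545/13819858 - 2265*√22/13819858 ≈ -0.74698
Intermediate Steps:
W(V, J) = 2*√22 (W(V, J) = √88 = 2*√22)
(29886 - 23091)/(W(142, 71) - 9106) = (29886 - 23091)/(2*√22 - 9106) = 6795/(-9106 + 2*√22)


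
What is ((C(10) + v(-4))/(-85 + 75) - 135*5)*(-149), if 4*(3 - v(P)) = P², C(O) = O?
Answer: 1007091/10 ≈ 1.0071e+5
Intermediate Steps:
v(P) = 3 - P²/4
((C(10) + v(-4))/(-85 + 75) - 135*5)*(-149) = ((10 + (3 - ¼*(-4)²))/(-85 + 75) - 135*5)*(-149) = ((10 + (3 - ¼*16))/(-10) - 675)*(-149) = ((10 + (3 - 4))*(-⅒) - 675)*(-149) = ((10 - 1)*(-⅒) - 675)*(-149) = (9*(-⅒) - 675)*(-149) = (-9/10 - 675)*(-149) = -6759/10*(-149) = 1007091/10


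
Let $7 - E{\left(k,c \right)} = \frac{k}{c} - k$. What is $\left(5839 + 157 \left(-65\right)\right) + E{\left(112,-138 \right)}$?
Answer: $- \frac{292987}{69} \approx -4246.2$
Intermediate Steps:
$E{\left(k,c \right)} = 7 + k - \frac{k}{c}$ ($E{\left(k,c \right)} = 7 - \left(\frac{k}{c} - k\right) = 7 - \left(- k + \frac{k}{c}\right) = 7 + \left(k - \frac{k}{c}\right) = 7 + k - \frac{k}{c}$)
$\left(5839 + 157 \left(-65\right)\right) + E{\left(112,-138 \right)} = \left(5839 + 157 \left(-65\right)\right) + \left(7 + 112 - \frac{112}{-138}\right) = \left(5839 - 10205\right) + \left(7 + 112 - 112 \left(- \frac{1}{138}\right)\right) = -4366 + \left(7 + 112 + \frac{56}{69}\right) = -4366 + \frac{8267}{69} = - \frac{292987}{69}$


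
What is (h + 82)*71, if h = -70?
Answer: 852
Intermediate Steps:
(h + 82)*71 = (-70 + 82)*71 = 12*71 = 852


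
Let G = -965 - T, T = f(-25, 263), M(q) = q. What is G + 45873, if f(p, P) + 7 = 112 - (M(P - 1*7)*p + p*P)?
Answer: 31828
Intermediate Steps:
f(p, P) = 105 - P*p - p*(-7 + P) (f(p, P) = -7 + (112 - ((P - 1*7)*p + p*P)) = -7 + (112 - ((P - 7)*p + P*p)) = -7 + (112 - ((-7 + P)*p + P*p)) = -7 + (112 - (p*(-7 + P) + P*p)) = -7 + (112 - (P*p + p*(-7 + P))) = -7 + (112 + (-P*p - p*(-7 + P))) = -7 + (112 - P*p - p*(-7 + P)) = 105 - P*p - p*(-7 + P))
T = 13080 (T = 105 - 1*263*(-25) - 1*(-25)*(-7 + 263) = 105 + 6575 - 1*(-25)*256 = 105 + 6575 + 6400 = 13080)
G = -14045 (G = -965 - 1*13080 = -965 - 13080 = -14045)
G + 45873 = -14045 + 45873 = 31828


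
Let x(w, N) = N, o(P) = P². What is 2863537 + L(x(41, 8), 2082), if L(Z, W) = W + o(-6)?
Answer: 2865655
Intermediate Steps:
L(Z, W) = 36 + W (L(Z, W) = W + (-6)² = W + 36 = 36 + W)
2863537 + L(x(41, 8), 2082) = 2863537 + (36 + 2082) = 2863537 + 2118 = 2865655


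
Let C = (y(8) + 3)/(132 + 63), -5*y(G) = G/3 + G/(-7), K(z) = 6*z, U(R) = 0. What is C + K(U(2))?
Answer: 283/20475 ≈ 0.013822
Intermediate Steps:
y(G) = -4*G/105 (y(G) = -(G/3 + G/(-7))/5 = -(G*(1/3) + G*(-1/7))/5 = -(G/3 - G/7)/5 = -4*G/105)
C = 283/20475 (C = (-4/105*8 + 3)/(132 + 63) = (-32/105 + 3)/195 = (283/105)*(1/195) = 283/20475 ≈ 0.013822)
C + K(U(2)) = 283/20475 + 6*0 = 283/20475 + 0 = 283/20475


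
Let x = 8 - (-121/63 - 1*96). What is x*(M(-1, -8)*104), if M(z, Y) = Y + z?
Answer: -693992/7 ≈ -99142.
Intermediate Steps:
x = 6673/63 (x = 8 - (-121*1/63 - 96) = 8 - (-121/63 - 96) = 8 - 1*(-6169/63) = 8 + 6169/63 = 6673/63 ≈ 105.92)
x*(M(-1, -8)*104) = 6673*((-8 - 1)*104)/63 = 6673*(-9*104)/63 = (6673/63)*(-936) = -693992/7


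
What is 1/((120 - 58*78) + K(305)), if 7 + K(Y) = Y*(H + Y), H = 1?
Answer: 1/88919 ≈ 1.1246e-5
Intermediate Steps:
K(Y) = -7 + Y*(1 + Y)
1/((120 - 58*78) + K(305)) = 1/((120 - 58*78) + (-7 + 305 + 305²)) = 1/((120 - 4524) + (-7 + 305 + 93025)) = 1/(-4404 + 93323) = 1/88919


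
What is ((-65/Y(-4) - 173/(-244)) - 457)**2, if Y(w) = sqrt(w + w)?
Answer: 12364039775/59536 - 7236775*I*sqrt(2)/488 ≈ 2.0767e+5 - 20972.0*I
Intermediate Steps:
Y(w) = sqrt(2)*sqrt(w) (Y(w) = sqrt(2*w) = sqrt(2)*sqrt(w))
((-65/Y(-4) - 173/(-244)) - 457)**2 = ((-65*(-I*sqrt(2)/4) - 173/(-244)) - 457)**2 = ((-65*(-I*sqrt(2)/4) - 173*(-1/244)) - 457)**2 = ((-65*(-I*sqrt(2)/4) + 173/244) - 457)**2 = ((-(-65)*I*sqrt(2)/4 + 173/244) - 457)**2 = ((65*I*sqrt(2)/4 + 173/244) - 457)**2 = ((173/244 + 65*I*sqrt(2)/4) - 457)**2 = (-111335/244 + 65*I*sqrt(2)/4)**2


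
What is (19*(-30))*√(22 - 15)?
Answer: -570*√7 ≈ -1508.1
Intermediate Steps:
(19*(-30))*√(22 - 15) = -570*√7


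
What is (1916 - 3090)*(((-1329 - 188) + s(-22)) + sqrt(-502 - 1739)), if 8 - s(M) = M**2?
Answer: 2339782 - 3522*I*sqrt(249) ≈ 2.3398e+6 - 55576.0*I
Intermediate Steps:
s(M) = 8 - M**2
(1916 - 3090)*(((-1329 - 188) + s(-22)) + sqrt(-502 - 1739)) = (1916 - 3090)*(((-1329 - 188) + (8 - 1*(-22)**2)) + sqrt(-502 - 1739)) = -1174*((-1517 + (8 - 1*484)) + sqrt(-2241)) = -1174*((-1517 + (8 - 484)) + 3*I*sqrt(249)) = -1174*((-1517 - 476) + 3*I*sqrt(249)) = -1174*(-1993 + 3*I*sqrt(249)) = 2339782 - 3522*I*sqrt(249)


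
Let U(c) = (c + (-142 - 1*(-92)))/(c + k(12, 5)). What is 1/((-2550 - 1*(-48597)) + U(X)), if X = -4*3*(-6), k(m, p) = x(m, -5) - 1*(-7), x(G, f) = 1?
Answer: 40/1841891 ≈ 2.1717e-5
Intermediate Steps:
k(m, p) = 8 (k(m, p) = 1 - 1*(-7) = 1 + 7 = 8)
X = 72 (X = -12*(-6) = 72)
U(c) = (-50 + c)/(8 + c) (U(c) = (c + (-142 - 1*(-92)))/(c + 8) = (c + (-142 + 92))/(8 + c) = (c - 50)/(8 + c) = (-50 + c)/(8 + c))
1/((-2550 - 1*(-48597)) + U(X)) = 1/((-2550 - 1*(-48597)) + (-50 + 72)/(8 + 72)) = 1/((-2550 + 48597) + 22/80) = 1/(46047 + (1/80)*22) = 1/(46047 + 11/40) = 1/(1841891/40) = 40/1841891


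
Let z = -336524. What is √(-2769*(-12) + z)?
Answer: 8*I*√4739 ≈ 550.72*I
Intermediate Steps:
√(-2769*(-12) + z) = √(-2769*(-12) - 336524) = √(33228 - 336524) = √(-303296) = 8*I*√4739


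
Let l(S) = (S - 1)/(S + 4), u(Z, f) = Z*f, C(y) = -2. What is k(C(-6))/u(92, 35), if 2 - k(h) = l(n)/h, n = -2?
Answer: 1/2576 ≈ 0.00038820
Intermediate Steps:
l(S) = (-1 + S)/(4 + S)
k(h) = 2 + 3/(2*h) (k(h) = 2 - (-1 - 2)/(4 - 2)/h = 2 - -3/2/h = 2 - (1/2)*(-3)/h = 2 - (-3)/(2*h) = 2 + 3/(2*h))
k(C(-6))/u(92, 35) = (2 + (3/2)/(-2))/((92*35)) = (2 + (3/2)*(-1/2))/3220 = (2 - 3/4)*(1/3220) = (5/4)*(1/3220) = 1/2576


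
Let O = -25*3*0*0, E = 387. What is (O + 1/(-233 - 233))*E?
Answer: -387/466 ≈ -0.83047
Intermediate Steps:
O = 0 (O = -0*0 = -25*0 = 0)
(O + 1/(-233 - 233))*E = (0 + 1/(-233 - 233))*387 = (0 + 1/(-466))*387 = (0 - 1/466)*387 = -1/466*387 = -387/466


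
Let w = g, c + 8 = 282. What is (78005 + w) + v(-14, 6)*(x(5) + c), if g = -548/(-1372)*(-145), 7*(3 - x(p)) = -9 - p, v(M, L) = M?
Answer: 25396092/343 ≈ 74041.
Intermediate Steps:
c = 274 (c = -8 + 282 = 274)
x(p) = 30/7 + p/7 (x(p) = 3 - (-9 - p)/7 = 3 + (9/7 + p/7) = 30/7 + p/7)
g = -19865/343 (g = -548*(-1/1372)*(-145) = (137/343)*(-145) = -19865/343 ≈ -57.915)
w = -19865/343 ≈ -57.915
(78005 + w) + v(-14, 6)*(x(5) + c) = (78005 - 19865/343) - 14*((30/7 + (⅐)*5) + 274) = 26735850/343 - 14*((30/7 + 5/7) + 274) = 26735850/343 - 14*(5 + 274) = 26735850/343 - 14*279 = 26735850/343 - 3906 = 25396092/343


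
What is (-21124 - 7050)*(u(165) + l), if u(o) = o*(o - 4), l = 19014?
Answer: -1284142746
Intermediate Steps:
u(o) = o*(-4 + o)
(-21124 - 7050)*(u(165) + l) = (-21124 - 7050)*(165*(-4 + 165) + 19014) = -28174*(165*161 + 19014) = -28174*(26565 + 19014) = -28174*45579 = -1284142746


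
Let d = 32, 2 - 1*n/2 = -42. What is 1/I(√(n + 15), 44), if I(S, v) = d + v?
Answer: 1/76 ≈ 0.013158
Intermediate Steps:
n = 88 (n = 4 - 2*(-42) = 4 + 84 = 88)
I(S, v) = 32 + v
1/I(√(n + 15), 44) = 1/(32 + 44) = 1/76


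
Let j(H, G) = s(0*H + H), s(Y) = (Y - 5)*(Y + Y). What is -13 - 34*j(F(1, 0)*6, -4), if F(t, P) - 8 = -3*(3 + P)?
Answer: -4501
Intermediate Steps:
F(t, P) = -1 - 3*P (F(t, P) = 8 - 3*(3 + P) = 8 + (-9 - 3*P) = -1 - 3*P)
s(Y) = 2*Y*(-5 + Y) (s(Y) = (-5 + Y)*(2*Y) = 2*Y*(-5 + Y))
j(H, G) = 2*H*(-5 + H) (j(H, G) = 2*(0*H + H)*(-5 + (0*H + H)) = 2*(0 + H)*(-5 + (0 + H)) = 2*H*(-5 + H))
-13 - 34*j(F(1, 0)*6, -4) = -13 - 68*(-1 - 3*0)*6*(-5 + (-1 - 3*0)*6) = -13 - 68*(-1 + 0)*6*(-5 + (-1 + 0)*6) = -13 - 68*(-1*6)*(-5 - 1*6) = -13 - 68*(-6)*(-5 - 6) = -13 - 68*(-6)*(-11) = -13 - 34*132 = -13 - 4488 = -4501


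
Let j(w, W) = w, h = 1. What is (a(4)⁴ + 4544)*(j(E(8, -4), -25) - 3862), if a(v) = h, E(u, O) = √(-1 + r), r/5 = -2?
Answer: -17552790 + 4545*I*√11 ≈ -1.7553e+7 + 15074.0*I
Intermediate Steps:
r = -10 (r = 5*(-2) = -10)
E(u, O) = I*√11 (E(u, O) = √(-1 - 10) = √(-11) = I*√11)
a(v) = 1
(a(4)⁴ + 4544)*(j(E(8, -4), -25) - 3862) = (1⁴ + 4544)*(I*√11 - 3862) = (1 + 4544)*(-3862 + I*√11) = 4545*(-3862 + I*√11) = -17552790 + 4545*I*√11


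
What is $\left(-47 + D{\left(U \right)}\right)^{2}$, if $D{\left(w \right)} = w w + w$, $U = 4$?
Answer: $729$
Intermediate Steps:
$D{\left(w \right)} = w + w^{2}$ ($D{\left(w \right)} = w^{2} + w = w + w^{2}$)
$\left(-47 + D{\left(U \right)}\right)^{2} = \left(-47 + 4 \left(1 + 4\right)\right)^{2} = \left(-47 + 4 \cdot 5\right)^{2} = \left(-47 + 20\right)^{2} = \left(-27\right)^{2} = 729$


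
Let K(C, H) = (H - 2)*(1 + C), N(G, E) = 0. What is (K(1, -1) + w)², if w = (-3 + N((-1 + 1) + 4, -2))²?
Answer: 9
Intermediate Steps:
K(C, H) = (1 + C)*(-2 + H) (K(C, H) = (-2 + H)*(1 + C) = (1 + C)*(-2 + H))
w = 9 (w = (-3 + 0)² = (-3)² = 9)
(K(1, -1) + w)² = ((-2 - 1 - 2*1 + 1*(-1)) + 9)² = ((-2 - 1 - 2 - 1) + 9)² = (-6 + 9)² = 3² = 9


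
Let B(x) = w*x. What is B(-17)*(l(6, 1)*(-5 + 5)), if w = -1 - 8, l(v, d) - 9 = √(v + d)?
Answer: 0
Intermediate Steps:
l(v, d) = 9 + √(d + v) (l(v, d) = 9 + √(v + d) = 9 + √(d + v))
w = -9
B(x) = -9*x
B(-17)*(l(6, 1)*(-5 + 5)) = (-9*(-17))*((9 + √(1 + 6))*(-5 + 5)) = 153*((9 + √7)*0) = 153*0 = 0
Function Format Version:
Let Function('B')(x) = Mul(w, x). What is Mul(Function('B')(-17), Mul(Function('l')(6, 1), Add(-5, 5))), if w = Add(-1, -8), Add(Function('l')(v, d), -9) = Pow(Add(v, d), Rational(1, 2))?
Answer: 0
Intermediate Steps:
Function('l')(v, d) = Add(9, Pow(Add(d, v), Rational(1, 2))) (Function('l')(v, d) = Add(9, Pow(Add(v, d), Rational(1, 2))) = Add(9, Pow(Add(d, v), Rational(1, 2))))
w = -9
Function('B')(x) = Mul(-9, x)
Mul(Function('B')(-17), Mul(Function('l')(6, 1), Add(-5, 5))) = Mul(Mul(-9, -17), Mul(Add(9, Pow(Add(1, 6), Rational(1, 2))), Add(-5, 5))) = Mul(153, Mul(Add(9, Pow(7, Rational(1, 2))), 0)) = Mul(153, 0) = 0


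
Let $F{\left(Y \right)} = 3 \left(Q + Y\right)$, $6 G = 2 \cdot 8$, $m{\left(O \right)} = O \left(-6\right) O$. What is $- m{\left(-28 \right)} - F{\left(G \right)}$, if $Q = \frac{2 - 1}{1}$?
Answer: $4693$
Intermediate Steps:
$Q = 1$ ($Q = \left(2 - 1\right) 1 = 1 \cdot 1 = 1$)
$m{\left(O \right)} = - 6 O^{2}$ ($m{\left(O \right)} = - 6 O O = - 6 O^{2}$)
$G = \frac{8}{3}$ ($G = \frac{2 \cdot 8}{6} = \frac{1}{6} \cdot 16 = \frac{8}{3} \approx 2.6667$)
$F{\left(Y \right)} = 3 + 3 Y$ ($F{\left(Y \right)} = 3 \left(1 + Y\right) = 3 + 3 Y$)
$- m{\left(-28 \right)} - F{\left(G \right)} = - \left(-6\right) \left(-28\right)^{2} - \left(3 + 3 \cdot \frac{8}{3}\right) = - \left(-6\right) 784 - \left(3 + 8\right) = \left(-1\right) \left(-4704\right) - 11 = 4704 - 11 = 4693$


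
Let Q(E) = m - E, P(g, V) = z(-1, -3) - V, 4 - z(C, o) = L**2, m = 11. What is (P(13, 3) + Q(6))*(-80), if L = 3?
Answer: 240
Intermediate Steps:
z(C, o) = -5 (z(C, o) = 4 - 1*3**2 = 4 - 1*9 = 4 - 9 = -5)
P(g, V) = -5 - V
Q(E) = 11 - E
(P(13, 3) + Q(6))*(-80) = ((-5 - 1*3) + (11 - 1*6))*(-80) = ((-5 - 3) + (11 - 6))*(-80) = (-8 + 5)*(-80) = -3*(-80) = 240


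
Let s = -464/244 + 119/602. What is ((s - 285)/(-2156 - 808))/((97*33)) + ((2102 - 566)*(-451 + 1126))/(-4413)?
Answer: -17201480904190321/73215803427624 ≈ -234.94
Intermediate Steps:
s = -8939/5246 (s = -464*1/244 + 119*(1/602) = -116/61 + 17/86 = -8939/5246 ≈ -1.7040)
((s - 285)/(-2156 - 808))/((97*33)) + ((2102 - 566)*(-451 + 1126))/(-4413) = ((-8939/5246 - 285)/(-2156 - 808))/((97*33)) + ((2102 - 566)*(-451 + 1126))/(-4413) = -1504049/5246/(-2964)/3201 + (1536*675)*(-1/4413) = -1504049/5246*(-1/2964)*(1/3201) + 1036800*(-1/4413) = (1504049/15549144)*(1/3201) - 345600/1471 = 1504049/49772809944 - 345600/1471 = -17201480904190321/73215803427624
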